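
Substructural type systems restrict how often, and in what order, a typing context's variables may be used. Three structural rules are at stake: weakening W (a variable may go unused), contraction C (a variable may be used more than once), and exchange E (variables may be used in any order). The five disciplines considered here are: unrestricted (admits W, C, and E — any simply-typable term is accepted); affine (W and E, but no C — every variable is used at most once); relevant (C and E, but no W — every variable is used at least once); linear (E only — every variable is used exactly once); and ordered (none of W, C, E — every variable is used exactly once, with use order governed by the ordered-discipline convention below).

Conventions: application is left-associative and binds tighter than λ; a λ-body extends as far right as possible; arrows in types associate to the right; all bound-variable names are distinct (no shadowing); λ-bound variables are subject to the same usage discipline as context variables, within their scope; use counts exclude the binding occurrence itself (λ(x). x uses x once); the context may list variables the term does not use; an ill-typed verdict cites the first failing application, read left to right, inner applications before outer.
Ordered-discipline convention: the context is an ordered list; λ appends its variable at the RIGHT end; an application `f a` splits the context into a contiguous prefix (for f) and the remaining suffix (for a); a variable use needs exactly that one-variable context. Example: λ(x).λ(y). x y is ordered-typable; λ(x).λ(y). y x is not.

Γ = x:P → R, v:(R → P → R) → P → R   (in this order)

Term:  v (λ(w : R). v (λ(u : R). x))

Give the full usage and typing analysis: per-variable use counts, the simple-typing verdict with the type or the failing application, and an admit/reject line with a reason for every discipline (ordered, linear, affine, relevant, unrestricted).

variable uses: x: 1×; v: 2×; w [bound]: 0×; u [bound]: 0×
order of uses: v, v, x
typing: well-typed at P → R
ordered: ✗ — needs contraction — v ×2; w, u never used (weakening)
linear: ✗ — needs contraction — v ×2; w, u never used (weakening)
affine: ✗ — needs contraction — v ×2
relevant: ✗ — w, u never used (weakening)
unrestricted: ✓ — typability at P → R is all that's needed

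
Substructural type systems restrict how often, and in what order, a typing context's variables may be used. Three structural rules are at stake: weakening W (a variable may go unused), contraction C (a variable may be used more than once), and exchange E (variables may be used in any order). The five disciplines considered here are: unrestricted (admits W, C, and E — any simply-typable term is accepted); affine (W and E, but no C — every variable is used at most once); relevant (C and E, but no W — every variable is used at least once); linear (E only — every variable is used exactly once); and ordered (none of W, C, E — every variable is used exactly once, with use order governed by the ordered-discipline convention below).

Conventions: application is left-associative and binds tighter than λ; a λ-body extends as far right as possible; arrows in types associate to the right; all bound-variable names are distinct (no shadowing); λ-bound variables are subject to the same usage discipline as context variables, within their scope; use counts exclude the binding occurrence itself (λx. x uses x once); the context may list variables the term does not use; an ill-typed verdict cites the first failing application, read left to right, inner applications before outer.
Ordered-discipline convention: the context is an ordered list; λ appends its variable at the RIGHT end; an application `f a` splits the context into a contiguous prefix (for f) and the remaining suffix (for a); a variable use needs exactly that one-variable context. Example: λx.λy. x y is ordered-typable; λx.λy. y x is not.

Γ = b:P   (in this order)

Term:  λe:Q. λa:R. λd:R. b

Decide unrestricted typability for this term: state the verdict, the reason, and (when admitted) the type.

yes — simply typable at Q -> R -> R -> P; W, C, E all held; term : Q -> R -> R -> P
use counts: b: 1, e (λ-bound): 0, a (λ-bound): 0, d (λ-bound): 0
order of uses: b
typing: well-typed — term : Q -> R -> R -> P
summary: ordered ✗ · linear ✗ · affine ✓ · relevant ✗ · unrestricted ✓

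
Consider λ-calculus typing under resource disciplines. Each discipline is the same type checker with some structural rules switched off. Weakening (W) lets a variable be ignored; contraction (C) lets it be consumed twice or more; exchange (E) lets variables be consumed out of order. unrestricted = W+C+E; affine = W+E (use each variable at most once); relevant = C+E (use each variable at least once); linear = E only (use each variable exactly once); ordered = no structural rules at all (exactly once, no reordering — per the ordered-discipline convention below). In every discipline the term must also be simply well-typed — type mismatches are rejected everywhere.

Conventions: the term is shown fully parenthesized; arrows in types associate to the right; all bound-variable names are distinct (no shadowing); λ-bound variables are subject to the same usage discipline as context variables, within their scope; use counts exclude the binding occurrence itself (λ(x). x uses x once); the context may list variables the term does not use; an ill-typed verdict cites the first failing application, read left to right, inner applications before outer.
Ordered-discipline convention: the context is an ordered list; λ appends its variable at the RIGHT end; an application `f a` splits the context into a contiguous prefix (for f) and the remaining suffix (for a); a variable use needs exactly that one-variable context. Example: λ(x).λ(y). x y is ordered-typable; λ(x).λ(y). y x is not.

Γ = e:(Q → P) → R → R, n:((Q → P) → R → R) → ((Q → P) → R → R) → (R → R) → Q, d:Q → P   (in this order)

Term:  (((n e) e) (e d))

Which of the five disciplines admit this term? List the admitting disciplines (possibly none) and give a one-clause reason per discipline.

admitted by: relevant, unrestricted
variable uses: e: 3×, n: 1×, d: 1×
uses in reading order: n, e, e, e, d
typing: ✓ — Q
ordered: ✗, e ×3 used more than once (contraction)
linear: ✗, e ×3 used more than once (contraction)
affine: ✗, e ×3 used more than once (contraction)
relevant: ✓, none of e, n, d goes unused
unrestricted: ✓, typability at Q is all that's needed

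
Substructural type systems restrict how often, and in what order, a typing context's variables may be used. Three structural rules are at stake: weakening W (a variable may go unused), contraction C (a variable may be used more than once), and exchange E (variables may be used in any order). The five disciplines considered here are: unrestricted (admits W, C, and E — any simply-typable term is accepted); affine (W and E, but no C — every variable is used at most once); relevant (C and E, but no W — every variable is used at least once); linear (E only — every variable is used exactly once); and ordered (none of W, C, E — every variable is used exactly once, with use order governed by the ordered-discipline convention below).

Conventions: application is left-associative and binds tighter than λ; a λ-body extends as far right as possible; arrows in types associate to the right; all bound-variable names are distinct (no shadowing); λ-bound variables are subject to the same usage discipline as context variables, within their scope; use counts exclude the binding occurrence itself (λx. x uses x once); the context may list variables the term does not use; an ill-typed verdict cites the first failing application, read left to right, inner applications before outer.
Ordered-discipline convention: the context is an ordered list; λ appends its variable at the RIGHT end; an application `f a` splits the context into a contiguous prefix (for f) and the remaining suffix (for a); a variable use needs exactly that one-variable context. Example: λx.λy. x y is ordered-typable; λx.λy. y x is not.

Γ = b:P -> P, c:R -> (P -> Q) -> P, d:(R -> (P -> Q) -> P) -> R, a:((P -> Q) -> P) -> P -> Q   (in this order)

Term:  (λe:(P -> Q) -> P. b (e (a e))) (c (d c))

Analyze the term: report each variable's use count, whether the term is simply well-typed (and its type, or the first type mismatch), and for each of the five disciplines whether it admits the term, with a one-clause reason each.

use counts: b=1; c=2; d=1; a=1; e [bound]=2
uses in reading order: b, e, a, e, c, d, c
typing: well-typed — term : P
ordered: ✗ — c ×2, e ×2 used more than once (contraction)
linear: ✗ — c ×2, e ×2 used more than once (contraction)
affine: ✗ — c ×2, e ×2 used more than once (contraction)
relevant: ✓ — none of b, c, d, a, e goes unused
unrestricted: ✓ — simply typable at P; W, C, E all held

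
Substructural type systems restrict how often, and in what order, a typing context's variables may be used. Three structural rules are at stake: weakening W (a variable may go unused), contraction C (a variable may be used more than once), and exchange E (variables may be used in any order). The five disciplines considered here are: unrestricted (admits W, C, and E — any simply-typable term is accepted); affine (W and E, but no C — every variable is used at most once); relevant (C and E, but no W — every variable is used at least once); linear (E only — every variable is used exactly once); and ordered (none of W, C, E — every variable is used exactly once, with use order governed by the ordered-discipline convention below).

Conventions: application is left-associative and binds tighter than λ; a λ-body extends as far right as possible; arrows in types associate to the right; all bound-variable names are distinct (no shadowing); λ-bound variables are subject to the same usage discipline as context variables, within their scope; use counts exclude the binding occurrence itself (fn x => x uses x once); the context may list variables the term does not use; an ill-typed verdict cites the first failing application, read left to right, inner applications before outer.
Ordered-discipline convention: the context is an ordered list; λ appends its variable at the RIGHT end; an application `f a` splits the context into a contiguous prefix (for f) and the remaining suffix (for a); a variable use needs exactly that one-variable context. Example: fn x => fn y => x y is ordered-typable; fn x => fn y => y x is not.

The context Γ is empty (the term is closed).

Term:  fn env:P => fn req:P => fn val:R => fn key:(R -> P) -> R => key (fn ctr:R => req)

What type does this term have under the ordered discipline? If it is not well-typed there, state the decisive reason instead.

not well-typed under ordered — unused: env, val, ctr — weakening required
variable uses: env [bound]=0; req [bound]=1; val [bound]=0; key [bound]=1; ctr [bound]=0
uses in reading order: key, req
typing: well-typed — term : P -> P -> R -> ((R -> P) -> R) -> R
across the five disciplines: ordered ✗, linear ✗, affine ✓, relevant ✗, unrestricted ✓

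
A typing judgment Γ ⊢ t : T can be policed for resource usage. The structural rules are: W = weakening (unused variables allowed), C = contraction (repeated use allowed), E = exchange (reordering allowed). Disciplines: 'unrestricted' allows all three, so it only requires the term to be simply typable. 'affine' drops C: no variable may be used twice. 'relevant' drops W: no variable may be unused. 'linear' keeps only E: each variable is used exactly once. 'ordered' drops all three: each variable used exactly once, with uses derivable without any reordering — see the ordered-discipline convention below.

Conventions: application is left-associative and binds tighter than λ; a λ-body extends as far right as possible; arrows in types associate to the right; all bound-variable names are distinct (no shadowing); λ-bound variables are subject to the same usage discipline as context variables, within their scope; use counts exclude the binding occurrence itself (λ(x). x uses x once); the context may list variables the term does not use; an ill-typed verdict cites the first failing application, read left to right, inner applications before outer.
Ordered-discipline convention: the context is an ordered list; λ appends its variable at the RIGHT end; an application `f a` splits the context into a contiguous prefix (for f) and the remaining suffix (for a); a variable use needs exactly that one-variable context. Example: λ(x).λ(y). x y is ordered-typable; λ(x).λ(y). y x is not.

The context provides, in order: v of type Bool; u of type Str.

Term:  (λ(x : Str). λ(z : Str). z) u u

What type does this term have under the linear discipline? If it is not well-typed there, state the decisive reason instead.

not well-typed under linear — uses contraction: u ×2; v, x never used (weakening)
variable uses: v: 0, u: 2, x (λ-bound): 0, z (λ-bound): 1
uses in reading order: z, u, u
typing: ✓ — Str
summary: ordered ✗; linear ✗; affine ✗; relevant ✗; unrestricted ✓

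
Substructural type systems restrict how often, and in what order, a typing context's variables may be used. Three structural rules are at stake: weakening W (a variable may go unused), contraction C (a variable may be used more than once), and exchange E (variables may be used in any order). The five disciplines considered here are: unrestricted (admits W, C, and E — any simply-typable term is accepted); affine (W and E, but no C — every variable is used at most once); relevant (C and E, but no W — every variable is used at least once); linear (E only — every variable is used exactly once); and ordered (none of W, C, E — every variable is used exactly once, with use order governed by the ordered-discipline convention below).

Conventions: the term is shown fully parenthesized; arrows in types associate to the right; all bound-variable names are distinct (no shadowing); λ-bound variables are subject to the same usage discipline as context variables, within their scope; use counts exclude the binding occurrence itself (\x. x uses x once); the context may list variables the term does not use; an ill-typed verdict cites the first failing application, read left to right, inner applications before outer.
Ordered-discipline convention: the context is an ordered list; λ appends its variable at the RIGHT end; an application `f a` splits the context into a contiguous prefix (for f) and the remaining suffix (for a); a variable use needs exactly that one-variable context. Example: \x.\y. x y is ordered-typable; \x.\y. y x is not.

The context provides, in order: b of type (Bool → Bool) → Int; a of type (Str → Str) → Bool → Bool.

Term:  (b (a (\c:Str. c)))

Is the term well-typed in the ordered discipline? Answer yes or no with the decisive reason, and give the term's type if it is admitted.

yes — b, a, c: once each, no exchange needed; term : Int
counts: b=1; a=1; c (bound)=1
use order (left to right): b, a, c
typing: the term checks, with type Int
across the five disciplines: ordered ✓ | linear ✓ | affine ✓ | relevant ✓ | unrestricted ✓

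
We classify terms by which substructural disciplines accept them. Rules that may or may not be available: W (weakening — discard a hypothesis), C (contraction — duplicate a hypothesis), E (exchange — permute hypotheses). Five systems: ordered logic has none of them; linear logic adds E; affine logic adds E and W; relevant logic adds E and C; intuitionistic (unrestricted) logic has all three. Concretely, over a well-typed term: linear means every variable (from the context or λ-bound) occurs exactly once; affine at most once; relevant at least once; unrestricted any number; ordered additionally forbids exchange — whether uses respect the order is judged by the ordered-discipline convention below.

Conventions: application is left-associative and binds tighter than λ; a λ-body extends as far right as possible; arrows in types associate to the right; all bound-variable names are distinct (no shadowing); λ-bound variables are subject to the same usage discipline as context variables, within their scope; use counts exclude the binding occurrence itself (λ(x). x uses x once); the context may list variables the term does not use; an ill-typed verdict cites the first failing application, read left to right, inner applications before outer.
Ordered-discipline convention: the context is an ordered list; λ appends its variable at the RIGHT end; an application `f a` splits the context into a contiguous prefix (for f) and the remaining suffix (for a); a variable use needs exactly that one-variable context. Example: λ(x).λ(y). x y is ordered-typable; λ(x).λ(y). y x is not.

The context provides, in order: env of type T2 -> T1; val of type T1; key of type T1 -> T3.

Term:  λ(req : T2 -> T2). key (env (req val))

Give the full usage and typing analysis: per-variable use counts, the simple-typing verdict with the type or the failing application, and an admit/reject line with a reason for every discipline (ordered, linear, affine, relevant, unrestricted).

counts: env ×1; val ×1; key ×1; req (bound) ×1
uses in reading order: key, env, req, val
typing: ill-typed: an application expects T2 but receives T1
ordered: ✗ — not simply typable
linear: ✗ — fails simple typing
affine: ✗ — a type mismatch blocks all five
relevant: ✗ — the type mismatch rejects it
unrestricted: ✗ — not simply typable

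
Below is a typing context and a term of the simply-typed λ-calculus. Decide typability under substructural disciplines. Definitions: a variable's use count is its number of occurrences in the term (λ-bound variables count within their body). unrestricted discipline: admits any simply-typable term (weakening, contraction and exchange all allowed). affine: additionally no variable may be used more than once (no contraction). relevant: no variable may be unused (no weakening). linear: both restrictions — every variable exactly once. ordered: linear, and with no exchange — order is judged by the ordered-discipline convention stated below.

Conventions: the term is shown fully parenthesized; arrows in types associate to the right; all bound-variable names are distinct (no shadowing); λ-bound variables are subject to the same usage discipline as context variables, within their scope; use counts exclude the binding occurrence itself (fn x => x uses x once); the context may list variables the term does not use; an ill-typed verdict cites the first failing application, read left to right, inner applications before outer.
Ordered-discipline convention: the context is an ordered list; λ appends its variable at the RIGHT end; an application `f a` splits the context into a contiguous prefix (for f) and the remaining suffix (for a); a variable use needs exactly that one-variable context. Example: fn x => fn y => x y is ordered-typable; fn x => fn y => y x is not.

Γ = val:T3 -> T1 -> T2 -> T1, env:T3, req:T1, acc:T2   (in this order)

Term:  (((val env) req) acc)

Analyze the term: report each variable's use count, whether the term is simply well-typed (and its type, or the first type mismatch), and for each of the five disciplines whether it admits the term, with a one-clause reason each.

counts: val ×1, env ×1, req ×1, acc ×1
use order (left to right): val, env, req, acc
typing: well-typed — term : T1
ordered: ✓, one use each (val, env, req, acc); ordered split holds
linear: ✓, single use per variable (val, env, req, acc)
affine: ✓, no duplicate uses among val, env, req, acc
relevant: ✓, every one of val, env, req, acc appears
unrestricted: ✓, type-checks (T1) and nothing is barred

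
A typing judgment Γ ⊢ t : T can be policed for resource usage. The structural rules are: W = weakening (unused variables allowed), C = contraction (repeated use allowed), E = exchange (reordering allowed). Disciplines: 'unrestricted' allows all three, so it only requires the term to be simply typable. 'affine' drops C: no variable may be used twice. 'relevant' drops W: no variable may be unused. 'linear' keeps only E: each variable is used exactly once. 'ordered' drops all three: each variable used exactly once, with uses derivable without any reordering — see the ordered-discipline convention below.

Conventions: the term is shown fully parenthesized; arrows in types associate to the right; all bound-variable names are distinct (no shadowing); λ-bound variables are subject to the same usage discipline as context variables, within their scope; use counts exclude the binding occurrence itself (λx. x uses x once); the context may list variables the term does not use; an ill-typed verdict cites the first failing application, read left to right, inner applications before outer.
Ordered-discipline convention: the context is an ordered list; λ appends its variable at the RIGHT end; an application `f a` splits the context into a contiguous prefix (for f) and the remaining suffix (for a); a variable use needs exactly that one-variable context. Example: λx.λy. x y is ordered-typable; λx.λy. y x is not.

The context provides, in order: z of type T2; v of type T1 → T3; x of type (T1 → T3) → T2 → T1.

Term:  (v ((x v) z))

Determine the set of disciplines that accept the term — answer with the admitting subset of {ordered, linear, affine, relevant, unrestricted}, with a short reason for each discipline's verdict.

accepted by: relevant, unrestricted
counts: z ×1, v ×2, x ×1
use order (left to right): v, x, v, z
typing: the term checks, with type T3
ordered: ✗, needs contraction — v ×2
linear: ✗, needs contraction — v ×2
affine: ✗, needs contraction — v ×2
relevant: ✓, every one of z, v, x appears
unrestricted: ✓, typability at T3 is all that's needed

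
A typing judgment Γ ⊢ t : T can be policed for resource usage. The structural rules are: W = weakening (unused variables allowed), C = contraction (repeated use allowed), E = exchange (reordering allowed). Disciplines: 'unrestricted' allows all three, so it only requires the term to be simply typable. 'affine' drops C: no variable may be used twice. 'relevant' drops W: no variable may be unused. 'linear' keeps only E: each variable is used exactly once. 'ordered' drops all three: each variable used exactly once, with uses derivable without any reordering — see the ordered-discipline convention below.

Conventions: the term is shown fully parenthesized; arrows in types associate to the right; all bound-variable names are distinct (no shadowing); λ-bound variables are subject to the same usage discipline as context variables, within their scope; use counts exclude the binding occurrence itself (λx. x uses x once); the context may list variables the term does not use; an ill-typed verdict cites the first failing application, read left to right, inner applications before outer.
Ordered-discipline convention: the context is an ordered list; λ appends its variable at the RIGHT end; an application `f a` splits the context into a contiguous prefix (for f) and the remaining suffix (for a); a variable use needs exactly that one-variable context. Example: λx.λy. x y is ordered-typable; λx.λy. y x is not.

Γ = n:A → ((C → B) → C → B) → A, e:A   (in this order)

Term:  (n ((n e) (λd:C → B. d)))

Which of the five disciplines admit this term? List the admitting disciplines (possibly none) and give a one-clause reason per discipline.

admitting disciplines: relevant, unrestricted
variable uses: n=2; e=1; d (bound)=1
order of uses: n, n, e, d
typing: well-typed — term : ((C → B) → C → B) → A
ordered: ✗ — repeated use of n ×2
linear: ✗ — repeated use of n ×2
affine: ✗ — repeated use of n ×2
relevant: ✓ — at least one use each (n, e, d)
unrestricted: ✓ — well-typed at ((C → B) → C → B) → A; no restrictions here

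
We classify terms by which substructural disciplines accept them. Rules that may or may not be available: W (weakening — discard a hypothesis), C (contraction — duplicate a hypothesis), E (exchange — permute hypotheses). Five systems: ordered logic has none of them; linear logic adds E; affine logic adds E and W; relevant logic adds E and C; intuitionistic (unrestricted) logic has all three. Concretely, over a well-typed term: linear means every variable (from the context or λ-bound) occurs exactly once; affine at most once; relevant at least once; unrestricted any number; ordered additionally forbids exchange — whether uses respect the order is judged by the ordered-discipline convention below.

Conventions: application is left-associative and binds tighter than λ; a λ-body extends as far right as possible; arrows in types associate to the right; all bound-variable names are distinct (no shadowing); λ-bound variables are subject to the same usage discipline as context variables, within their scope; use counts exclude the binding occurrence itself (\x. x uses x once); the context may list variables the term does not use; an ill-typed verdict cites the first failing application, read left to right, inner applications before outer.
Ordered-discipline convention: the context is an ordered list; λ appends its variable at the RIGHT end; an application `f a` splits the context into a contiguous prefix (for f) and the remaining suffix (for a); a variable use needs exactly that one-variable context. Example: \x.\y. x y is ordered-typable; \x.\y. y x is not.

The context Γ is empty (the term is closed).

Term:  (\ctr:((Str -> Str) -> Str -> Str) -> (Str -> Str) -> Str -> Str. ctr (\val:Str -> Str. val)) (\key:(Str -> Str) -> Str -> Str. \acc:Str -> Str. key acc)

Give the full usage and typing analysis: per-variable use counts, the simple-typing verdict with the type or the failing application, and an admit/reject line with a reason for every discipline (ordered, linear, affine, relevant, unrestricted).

usage: ctr (λ-bound)=1; val (λ-bound)=1; key (λ-bound)=1; acc (λ-bound)=1
use order (left to right): ctr, val, key, acc
typing: well-typed at (Str -> Str) -> Str -> Str
ordered ✓ (one use each (ctr, val, key, acc); ordered split holds)
linear ✓ (each of ctr, val, key, acc used exactly once)
affine ✓ (ctr, val, key, acc: no repeats, contraction unneeded)
relevant ✓ (none of ctr, val, key, acc goes unused)
unrestricted ✓ (well-typed at (Str -> Str) -> Str -> Str; no restrictions here)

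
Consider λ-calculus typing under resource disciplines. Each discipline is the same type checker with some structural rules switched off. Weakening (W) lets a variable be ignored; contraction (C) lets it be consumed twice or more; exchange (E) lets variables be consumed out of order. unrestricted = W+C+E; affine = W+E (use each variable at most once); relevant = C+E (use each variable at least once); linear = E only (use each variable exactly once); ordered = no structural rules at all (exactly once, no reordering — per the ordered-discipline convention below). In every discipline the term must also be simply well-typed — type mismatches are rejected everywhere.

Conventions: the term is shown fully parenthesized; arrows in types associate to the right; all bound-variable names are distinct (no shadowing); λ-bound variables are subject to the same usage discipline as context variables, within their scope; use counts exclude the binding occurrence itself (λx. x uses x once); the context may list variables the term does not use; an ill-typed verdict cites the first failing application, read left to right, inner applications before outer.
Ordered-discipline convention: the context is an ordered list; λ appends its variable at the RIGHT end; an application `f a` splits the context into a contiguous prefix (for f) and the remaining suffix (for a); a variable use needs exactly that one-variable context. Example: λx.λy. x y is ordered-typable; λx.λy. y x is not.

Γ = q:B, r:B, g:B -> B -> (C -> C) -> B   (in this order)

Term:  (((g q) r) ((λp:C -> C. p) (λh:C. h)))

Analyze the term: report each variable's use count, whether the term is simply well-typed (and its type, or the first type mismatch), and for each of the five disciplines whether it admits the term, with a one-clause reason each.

use counts: q ×1; r ×1; g ×1; p [bound] ×1; h [bound] ×1
order of uses: g, q, r, p, h
typing: the term checks, with type B
ordered: ✗, needs exchange: uses follow g, q, r, p, h
linear: ✓, each of q, r, g, p, h used exactly once
affine: ✓, none of q, r, g, p, h used more than once
relevant: ✓, at least one use each (q, r, g, p, h)
unrestricted: ✓, simply typable at B; W, C, E all held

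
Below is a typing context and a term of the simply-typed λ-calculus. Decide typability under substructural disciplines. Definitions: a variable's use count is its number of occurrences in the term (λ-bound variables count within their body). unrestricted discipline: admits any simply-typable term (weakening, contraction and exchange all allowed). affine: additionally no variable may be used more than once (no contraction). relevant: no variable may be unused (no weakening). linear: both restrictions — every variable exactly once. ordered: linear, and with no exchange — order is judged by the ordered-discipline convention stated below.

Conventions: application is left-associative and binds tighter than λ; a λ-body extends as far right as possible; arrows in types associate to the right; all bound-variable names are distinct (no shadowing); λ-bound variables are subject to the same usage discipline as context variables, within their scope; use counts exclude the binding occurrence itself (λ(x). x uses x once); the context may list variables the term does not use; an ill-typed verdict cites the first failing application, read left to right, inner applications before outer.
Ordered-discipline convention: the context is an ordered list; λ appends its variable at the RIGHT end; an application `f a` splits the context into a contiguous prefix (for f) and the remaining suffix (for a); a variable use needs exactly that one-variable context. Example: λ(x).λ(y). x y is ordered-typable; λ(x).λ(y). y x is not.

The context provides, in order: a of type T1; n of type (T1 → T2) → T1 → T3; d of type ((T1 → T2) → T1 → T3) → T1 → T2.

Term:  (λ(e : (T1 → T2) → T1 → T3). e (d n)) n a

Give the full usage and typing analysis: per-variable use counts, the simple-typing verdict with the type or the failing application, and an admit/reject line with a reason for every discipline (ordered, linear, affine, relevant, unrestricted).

counts: a ×1, n ×2, d ×1, e (λ-bound) ×1
use order (left to right): e, d, n, n, a
typing: well-typed — term : T3
ordered: ✗ — uses contraction: n ×2
linear: ✗ — uses contraction: n ×2
affine: ✗ — uses contraction: n ×2
relevant: ✓ — a, n, d, e: all used, weakening unneeded
unrestricted: ✓ — simply typable at T3; W, C, E all held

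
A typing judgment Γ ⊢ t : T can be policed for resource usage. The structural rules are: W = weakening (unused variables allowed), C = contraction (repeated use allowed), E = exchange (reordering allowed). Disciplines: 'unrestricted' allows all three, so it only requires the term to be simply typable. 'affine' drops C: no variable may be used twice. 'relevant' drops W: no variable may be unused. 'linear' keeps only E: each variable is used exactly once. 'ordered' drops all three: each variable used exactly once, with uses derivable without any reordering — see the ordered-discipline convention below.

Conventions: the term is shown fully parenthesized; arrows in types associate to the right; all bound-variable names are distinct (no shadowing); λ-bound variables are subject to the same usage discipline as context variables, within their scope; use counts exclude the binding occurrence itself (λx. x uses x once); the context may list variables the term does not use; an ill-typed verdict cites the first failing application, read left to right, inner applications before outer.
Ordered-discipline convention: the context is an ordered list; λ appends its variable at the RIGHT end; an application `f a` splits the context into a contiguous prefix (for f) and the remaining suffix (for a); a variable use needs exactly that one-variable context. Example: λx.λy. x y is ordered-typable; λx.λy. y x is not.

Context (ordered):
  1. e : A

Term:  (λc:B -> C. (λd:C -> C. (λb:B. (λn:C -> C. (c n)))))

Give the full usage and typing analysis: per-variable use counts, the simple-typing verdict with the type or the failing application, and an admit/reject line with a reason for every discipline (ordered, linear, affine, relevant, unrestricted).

use counts: e: 0×, c (λ-bound): 1×, d (λ-bound): 0×, b (λ-bound): 0×, n (λ-bound): 1×
left-to-right use order: c, n
typing: ill-typed: an application expects B but receives C -> C
ordered: ✗ — not simply typable
linear: ✗ — fails simple typing
affine: ✗ — a type mismatch blocks all five
relevant: ✗ — the type mismatch rejects it
unrestricted: ✗ — not simply typable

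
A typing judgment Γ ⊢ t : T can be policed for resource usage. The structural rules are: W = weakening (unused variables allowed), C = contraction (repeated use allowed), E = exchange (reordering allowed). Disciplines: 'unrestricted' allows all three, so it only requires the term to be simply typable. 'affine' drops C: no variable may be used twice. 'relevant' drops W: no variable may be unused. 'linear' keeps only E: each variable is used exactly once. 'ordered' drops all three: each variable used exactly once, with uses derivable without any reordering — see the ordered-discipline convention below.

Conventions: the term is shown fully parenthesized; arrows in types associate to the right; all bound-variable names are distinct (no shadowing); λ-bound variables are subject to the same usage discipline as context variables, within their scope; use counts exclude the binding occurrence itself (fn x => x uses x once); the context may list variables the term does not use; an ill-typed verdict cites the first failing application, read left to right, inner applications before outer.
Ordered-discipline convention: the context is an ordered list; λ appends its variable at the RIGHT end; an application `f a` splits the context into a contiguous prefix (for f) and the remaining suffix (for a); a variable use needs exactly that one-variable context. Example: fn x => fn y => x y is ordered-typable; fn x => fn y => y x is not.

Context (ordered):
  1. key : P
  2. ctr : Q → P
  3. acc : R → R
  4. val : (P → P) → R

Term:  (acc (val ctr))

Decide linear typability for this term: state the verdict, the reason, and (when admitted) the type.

no — the type mismatch rejects it
use counts: key ×0; ctr ×1; acc ×1; val ×1
uses in reading order: acc, val, ctr
typing: ill-typed: argument of type Q → P where P → P is required
all disciplines: ordered ✗ | linear ✗ | affine ✗ | relevant ✗ | unrestricted ✗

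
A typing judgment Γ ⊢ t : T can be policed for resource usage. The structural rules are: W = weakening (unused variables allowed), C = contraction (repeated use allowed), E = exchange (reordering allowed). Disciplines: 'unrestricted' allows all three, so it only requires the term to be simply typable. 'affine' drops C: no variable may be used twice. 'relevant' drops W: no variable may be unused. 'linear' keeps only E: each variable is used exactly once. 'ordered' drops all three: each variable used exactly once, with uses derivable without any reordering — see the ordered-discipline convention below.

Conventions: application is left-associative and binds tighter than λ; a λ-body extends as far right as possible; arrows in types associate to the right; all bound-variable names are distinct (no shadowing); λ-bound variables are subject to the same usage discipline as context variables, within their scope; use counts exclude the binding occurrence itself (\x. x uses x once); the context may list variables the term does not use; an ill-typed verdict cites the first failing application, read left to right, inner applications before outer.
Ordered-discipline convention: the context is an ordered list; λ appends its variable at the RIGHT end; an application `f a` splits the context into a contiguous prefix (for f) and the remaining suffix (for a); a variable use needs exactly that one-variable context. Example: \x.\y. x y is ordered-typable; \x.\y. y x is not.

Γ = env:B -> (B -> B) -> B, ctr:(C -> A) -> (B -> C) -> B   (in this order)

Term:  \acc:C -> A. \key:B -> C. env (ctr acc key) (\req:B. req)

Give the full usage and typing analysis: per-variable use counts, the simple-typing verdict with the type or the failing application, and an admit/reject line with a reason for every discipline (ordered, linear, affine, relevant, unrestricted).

usage: env=1; ctr=1; acc [bound]=1; key [bound]=1; req [bound]=1
order of uses: env, ctr, acc, key, req
typing: well-typed at (C -> A) -> (B -> C) -> B
ordered: ✓, env, ctr, acc, key, req: once each, no exchange needed
linear: ✓, each of env, ctr, acc, key, req used exactly once
affine: ✓, none of env, ctr, acc, key, req used more than once
relevant: ✓, none of env, ctr, acc, key, req goes unused
unrestricted: ✓, simply typable at (C -> A) -> (B -> C) -> B; W, C, E all held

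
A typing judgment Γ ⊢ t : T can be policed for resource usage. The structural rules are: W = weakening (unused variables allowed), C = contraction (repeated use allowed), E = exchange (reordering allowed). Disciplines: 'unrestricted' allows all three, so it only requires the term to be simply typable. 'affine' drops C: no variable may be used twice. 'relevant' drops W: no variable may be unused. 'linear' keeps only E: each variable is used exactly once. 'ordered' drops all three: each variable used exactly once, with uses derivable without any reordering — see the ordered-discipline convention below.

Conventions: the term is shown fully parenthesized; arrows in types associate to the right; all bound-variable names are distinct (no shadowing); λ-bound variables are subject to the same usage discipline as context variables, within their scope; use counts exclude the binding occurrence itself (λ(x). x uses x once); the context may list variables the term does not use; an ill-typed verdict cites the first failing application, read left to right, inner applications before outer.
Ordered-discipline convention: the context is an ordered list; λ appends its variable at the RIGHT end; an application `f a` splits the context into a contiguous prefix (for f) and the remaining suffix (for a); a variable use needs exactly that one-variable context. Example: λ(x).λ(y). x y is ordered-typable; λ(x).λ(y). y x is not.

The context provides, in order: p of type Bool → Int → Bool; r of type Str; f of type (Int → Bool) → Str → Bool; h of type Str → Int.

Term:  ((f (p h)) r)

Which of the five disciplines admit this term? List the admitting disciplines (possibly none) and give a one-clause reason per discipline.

admitting disciplines: none
variable uses: p: 1; r: 1; f: 1; h: 1
order of uses: f, p, h, r
typing: ill-typed: an argument Str → Int mismatches the expected Bool
ordered: ✗ — a type mismatch blocks all five
linear: ✗ — the type mismatch rejects it
affine: ✗ — not simply typable
relevant: ✗ — fails simple typing
unrestricted: ✗ — a type mismatch blocks all five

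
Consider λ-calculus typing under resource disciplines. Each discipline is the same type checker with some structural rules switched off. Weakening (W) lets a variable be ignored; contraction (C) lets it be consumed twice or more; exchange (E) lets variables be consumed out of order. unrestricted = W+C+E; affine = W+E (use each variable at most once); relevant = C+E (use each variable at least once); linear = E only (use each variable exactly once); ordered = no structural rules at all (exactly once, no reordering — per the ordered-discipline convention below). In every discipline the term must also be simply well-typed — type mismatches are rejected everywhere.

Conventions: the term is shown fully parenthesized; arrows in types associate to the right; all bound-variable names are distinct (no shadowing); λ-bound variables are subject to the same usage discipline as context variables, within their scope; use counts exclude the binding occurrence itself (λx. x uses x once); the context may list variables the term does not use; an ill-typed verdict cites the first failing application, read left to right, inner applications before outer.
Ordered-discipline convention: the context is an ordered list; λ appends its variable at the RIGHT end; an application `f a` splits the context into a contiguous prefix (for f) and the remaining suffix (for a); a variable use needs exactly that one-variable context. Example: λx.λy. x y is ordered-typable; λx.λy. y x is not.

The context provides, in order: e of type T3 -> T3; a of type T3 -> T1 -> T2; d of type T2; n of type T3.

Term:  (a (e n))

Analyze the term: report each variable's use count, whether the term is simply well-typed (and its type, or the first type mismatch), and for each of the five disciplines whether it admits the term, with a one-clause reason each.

variable uses: e ×1; a ×1; d ×0; n ×1
uses in reading order: a, e, n
typing: ✓ — T1 -> T2
ordered: ✗ — needs weakening: d unused
linear: ✗ — needs weakening: d unused
affine: ✓ — none of e, a, d, n used more than once
relevant: ✗ — needs weakening: d unused
unrestricted: ✓ — typability at T1 -> T2 is all that's needed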